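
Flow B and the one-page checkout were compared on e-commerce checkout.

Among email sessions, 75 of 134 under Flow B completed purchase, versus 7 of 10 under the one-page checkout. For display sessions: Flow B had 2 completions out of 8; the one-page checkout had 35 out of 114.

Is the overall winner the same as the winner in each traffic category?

Email: Flow B 75/134 = 56.0%, the one-page checkout 7/10 = 70.0% → the one-page checkout
Display: Flow B 2/8 = 25.0%, the one-page checkout 35/114 = 30.7% → the one-page checkout
Overall: Flow B 77/142 = 54.2%, the one-page checkout 42/124 = 33.9% → Flow B
The one-page checkout wins each traffic group but Flow B wins overall — the comparison reverses. The one-page checkout's sessions skew toward display, which has a lower base rate.

No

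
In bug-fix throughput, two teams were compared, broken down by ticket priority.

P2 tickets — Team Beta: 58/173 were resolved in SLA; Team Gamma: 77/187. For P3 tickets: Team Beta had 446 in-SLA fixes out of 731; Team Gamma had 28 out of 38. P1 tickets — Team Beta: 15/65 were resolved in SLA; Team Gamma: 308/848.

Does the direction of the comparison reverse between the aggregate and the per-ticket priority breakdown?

Yes

P2: Team Beta 58/173 = 33.5%, Team Gamma 77/187 = 41.2% → Team Gamma
P3: Team Beta 446/731 = 61.0%, Team Gamma 28/38 = 73.7% → Team Gamma
P1: Team Beta 15/65 = 23.1%, Team Gamma 308/848 = 36.3% → Team Gamma
Overall: Team Beta 519/969 = 53.6%, Team Gamma 413/1073 = 38.5% → Team Beta
Team Gamma wins each ticket group but Team Beta wins overall — the comparison reverses. Team Gamma's tickets skew toward P1, which has a lower base rate.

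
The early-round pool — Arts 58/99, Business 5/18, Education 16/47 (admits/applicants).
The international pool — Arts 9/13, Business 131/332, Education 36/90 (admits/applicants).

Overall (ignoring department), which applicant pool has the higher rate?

the early-round pool

Arts: the early-round pool 58/99 = 58.6%, the international pool 9/13 = 69.2% → the international pool
Business: the early-round pool 5/18 = 27.8%, the international pool 131/332 = 39.5% → the international pool
Education: the early-round pool 16/47 = 34.0%, the international pool 36/90 = 40.0% → the international pool
Overall: the early-round pool 79/164 = 48.2%, the international pool 176/435 = 40.5% → the early-round pool
(The international pool wins every department group but the early-round pool wins overall — the international pool's applicants skew toward the low-rate Business group.)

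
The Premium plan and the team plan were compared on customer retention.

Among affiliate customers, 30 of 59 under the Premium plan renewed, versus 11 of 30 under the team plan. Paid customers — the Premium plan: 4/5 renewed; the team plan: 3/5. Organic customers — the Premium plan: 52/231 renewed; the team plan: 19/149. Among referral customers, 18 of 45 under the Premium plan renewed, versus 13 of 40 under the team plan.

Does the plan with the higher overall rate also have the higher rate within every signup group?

Yes

Affiliate: the Premium plan 30/59 = 50.8%, the team plan 11/30 = 36.7% → the Premium plan
Paid: the Premium plan 4/5 = 80.0%, the team plan 3/5 = 60.0% → the Premium plan
Organic: the Premium plan 52/231 = 22.5%, the team plan 19/149 = 12.8% → the Premium plan
Referral: the Premium plan 18/45 = 40.0%, the team plan 13/40 = 32.5% → the Premium plan
Overall: the Premium plan 104/340 = 30.6%, the team plan 46/224 = 20.5% → the Premium plan
The Premium plan wins overall and in every signup group — no reversal.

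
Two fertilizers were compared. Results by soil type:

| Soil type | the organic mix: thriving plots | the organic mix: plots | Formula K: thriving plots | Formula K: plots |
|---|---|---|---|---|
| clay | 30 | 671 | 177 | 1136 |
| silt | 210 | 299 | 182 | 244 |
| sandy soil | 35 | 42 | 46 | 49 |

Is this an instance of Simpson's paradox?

No

Clay: the organic mix 30/671 = 4.5%, Formula K 177/1136 = 15.6% → Formula K
Silt: the organic mix 210/299 = 70.2%, Formula K 182/244 = 74.6% → Formula K
Sandy soil: the organic mix 35/42 = 83.3%, Formula K 46/49 = 93.9% → Formula K
Overall: the organic mix 275/1012 = 27.2%, Formula K 405/1429 = 28.3% → Formula K
Formula K wins overall and in every soil group — no reversal.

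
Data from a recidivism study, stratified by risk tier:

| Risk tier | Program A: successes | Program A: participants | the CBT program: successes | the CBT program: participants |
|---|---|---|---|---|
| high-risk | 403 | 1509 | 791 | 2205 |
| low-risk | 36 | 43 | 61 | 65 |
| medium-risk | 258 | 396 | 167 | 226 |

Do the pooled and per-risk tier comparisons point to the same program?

Yes

High-risk: Program A 403/1509 = 26.7%, the CBT program 791/2205 = 35.9% → the CBT program
Low-risk: Program A 36/43 = 83.7%, the CBT program 61/65 = 93.8% → the CBT program
Medium-risk: Program A 258/396 = 65.2%, the CBT program 167/226 = 73.9% → the CBT program
Overall: Program A 697/1948 = 35.8%, the CBT program 1019/2496 = 40.8% → the CBT program
The CBT program wins overall and in every risk group — no reversal.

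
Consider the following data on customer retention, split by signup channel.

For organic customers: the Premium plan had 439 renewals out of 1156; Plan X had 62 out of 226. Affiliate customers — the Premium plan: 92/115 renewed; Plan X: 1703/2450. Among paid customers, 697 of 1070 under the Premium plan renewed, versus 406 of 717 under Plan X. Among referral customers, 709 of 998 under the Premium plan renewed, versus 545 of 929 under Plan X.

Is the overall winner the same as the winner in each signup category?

No

Organic: the Premium plan 439/1156 = 38.0%, Plan X 62/226 = 27.4% → the Premium plan
Affiliate: the Premium plan 92/115 = 80.0%, Plan X 1703/2450 = 69.5% → the Premium plan
Paid: the Premium plan 697/1070 = 65.1%, Plan X 406/717 = 56.6% → the Premium plan
Referral: the Premium plan 709/998 = 71.0%, Plan X 545/929 = 58.7% → the Premium plan
Overall: the Premium plan 1937/3339 = 58.0%, Plan X 2716/4322 = 62.8% → Plan X
The Premium plan wins each signup group but Plan X wins overall — the comparison reverses. The Premium plan's customers skew toward organic, which has a lower base rate.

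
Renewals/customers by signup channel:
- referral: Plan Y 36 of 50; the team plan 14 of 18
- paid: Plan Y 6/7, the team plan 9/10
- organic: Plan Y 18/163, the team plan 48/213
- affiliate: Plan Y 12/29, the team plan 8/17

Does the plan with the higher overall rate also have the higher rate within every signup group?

Yes

Referral: Plan Y 36/50 = 72.0%, the team plan 14/18 = 77.8% → the team plan
Paid: Plan Y 6/7 = 85.7%, the team plan 9/10 = 90.0% → the team plan
Organic: Plan Y 18/163 = 11.0%, the team plan 48/213 = 22.5% → the team plan
Affiliate: Plan Y 12/29 = 41.4%, the team plan 8/17 = 47.1% → the team plan
Overall: Plan Y 72/249 = 28.9%, the team plan 79/258 = 30.6% → the team plan
The team plan wins overall and in every signup group — no reversal.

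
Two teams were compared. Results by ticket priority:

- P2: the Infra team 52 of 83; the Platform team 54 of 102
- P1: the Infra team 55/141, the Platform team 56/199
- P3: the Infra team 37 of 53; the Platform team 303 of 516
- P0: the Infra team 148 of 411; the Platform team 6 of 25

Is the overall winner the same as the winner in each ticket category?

P2: the Infra team 52/83 = 62.7%, the Platform team 54/102 = 52.9% → the Infra team
P1: the Infra team 55/141 = 39.0%, the Platform team 56/199 = 28.1% → the Infra team
P3: the Infra team 37/53 = 69.8%, the Platform team 303/516 = 58.7% → the Infra team
P0: the Infra team 148/411 = 36.0%, the Platform team 6/25 = 24.0% → the Infra team
Overall: the Infra team 292/688 = 42.4%, the Platform team 419/842 = 49.8% → the Platform team
The Infra team wins each ticket group but the Platform team wins overall — the comparison reverses. The Infra team's tickets skew toward P0, which has a lower base rate.

No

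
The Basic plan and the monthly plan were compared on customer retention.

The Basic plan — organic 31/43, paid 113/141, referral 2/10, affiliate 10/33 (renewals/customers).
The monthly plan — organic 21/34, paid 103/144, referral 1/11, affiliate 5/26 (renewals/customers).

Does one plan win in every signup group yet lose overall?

No

Organic: the Basic plan 31/43 = 72.1%, the monthly plan 21/34 = 61.8% → the Basic plan
Paid: the Basic plan 113/141 = 80.1%, the monthly plan 103/144 = 71.5% → the Basic plan
Referral: the Basic plan 2/10 = 20.0%, the monthly plan 1/11 = 9.1% → the Basic plan
Affiliate: the Basic plan 10/33 = 30.3%, the monthly plan 5/26 = 19.2% → the Basic plan
Overall: the Basic plan 156/227 = 68.7%, the monthly plan 130/215 = 60.5% → the Basic plan
The Basic plan wins overall and in every signup group — no reversal.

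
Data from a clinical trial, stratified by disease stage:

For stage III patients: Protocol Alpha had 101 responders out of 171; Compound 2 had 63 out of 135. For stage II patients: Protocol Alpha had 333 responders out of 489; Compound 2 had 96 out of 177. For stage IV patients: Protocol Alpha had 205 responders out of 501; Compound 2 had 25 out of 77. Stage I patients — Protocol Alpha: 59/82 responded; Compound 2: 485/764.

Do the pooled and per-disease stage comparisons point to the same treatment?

No

Stage III: Protocol Alpha 101/171 = 59.1%, Compound 2 63/135 = 46.7% → Protocol Alpha
Stage II: Protocol Alpha 333/489 = 68.1%, Compound 2 96/177 = 54.2% → Protocol Alpha
Stage IV: Protocol Alpha 205/501 = 40.9%, Compound 2 25/77 = 32.5% → Protocol Alpha
Stage I: Protocol Alpha 59/82 = 72.0%, Compound 2 485/764 = 63.5% → Protocol Alpha
Overall: Protocol Alpha 698/1243 = 56.2%, Compound 2 669/1153 = 58.0% → Compound 2
Protocol Alpha wins each disease group but Compound 2 wins overall — the comparison reverses. Protocol Alpha's patients skew toward stage IV, which has a lower base rate.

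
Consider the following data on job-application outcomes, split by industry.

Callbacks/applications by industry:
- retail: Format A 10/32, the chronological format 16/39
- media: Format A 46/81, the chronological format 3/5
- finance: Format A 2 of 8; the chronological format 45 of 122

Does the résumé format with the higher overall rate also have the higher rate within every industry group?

No

Retail: Format A 10/32 = 31.2%, the chronological format 16/39 = 41.0% → the chronological format
Media: Format A 46/81 = 56.8%, the chronological format 3/5 = 60.0% → the chronological format
Finance: Format A 2/8 = 25.0%, the chronological format 45/122 = 36.9% → the chronological format
Overall: Format A 58/121 = 47.9%, the chronological format 64/166 = 38.6% → Format A
The chronological format wins each industry group but Format A wins overall — the comparison reverses. The chronological format's applications skew toward finance, which has a lower base rate.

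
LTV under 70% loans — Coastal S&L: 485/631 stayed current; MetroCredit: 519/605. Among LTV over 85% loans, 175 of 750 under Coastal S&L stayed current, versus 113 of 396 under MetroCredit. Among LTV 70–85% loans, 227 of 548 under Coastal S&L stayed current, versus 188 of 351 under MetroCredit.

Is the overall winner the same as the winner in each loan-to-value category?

Yes

LTV under 70%: Coastal S&L 485/631 = 76.9%, MetroCredit 519/605 = 85.8% → MetroCredit
LTV over 85%: Coastal S&L 175/750 = 23.3%, MetroCredit 113/396 = 28.5% → MetroCredit
LTV 70–85%: Coastal S&L 227/548 = 41.4%, MetroCredit 188/351 = 53.6% → MetroCredit
Overall: Coastal S&L 887/1929 = 46.0%, MetroCredit 820/1352 = 60.7% → MetroCredit
MetroCredit wins overall and in every loan-to-value group — no reversal.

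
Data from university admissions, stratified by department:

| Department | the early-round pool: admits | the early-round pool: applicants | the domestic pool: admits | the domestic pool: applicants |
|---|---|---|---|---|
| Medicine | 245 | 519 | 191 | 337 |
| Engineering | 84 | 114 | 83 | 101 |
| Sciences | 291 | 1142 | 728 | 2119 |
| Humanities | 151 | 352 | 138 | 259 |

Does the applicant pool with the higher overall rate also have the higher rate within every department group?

Medicine: the early-round pool 245/519 = 47.2%, the domestic pool 191/337 = 56.7% → the domestic pool
Engineering: the early-round pool 84/114 = 73.7%, the domestic pool 83/101 = 82.2% → the domestic pool
Sciences: the early-round pool 291/1142 = 25.5%, the domestic pool 728/2119 = 34.4% → the domestic pool
Humanities: the early-round pool 151/352 = 42.9%, the domestic pool 138/259 = 53.3% → the domestic pool
Overall: the early-round pool 771/2127 = 36.2%, the domestic pool 1140/2816 = 40.5% → the domestic pool
The domestic pool wins overall and in every department group — no reversal.

Yes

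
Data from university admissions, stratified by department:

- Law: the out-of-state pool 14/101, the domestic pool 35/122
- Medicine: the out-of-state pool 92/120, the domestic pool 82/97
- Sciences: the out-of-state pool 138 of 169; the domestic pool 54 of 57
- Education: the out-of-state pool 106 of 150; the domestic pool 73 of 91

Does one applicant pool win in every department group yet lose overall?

Law: the out-of-state pool 14/101 = 13.9%, the domestic pool 35/122 = 28.7% → the domestic pool
Medicine: the out-of-state pool 92/120 = 76.7%, the domestic pool 82/97 = 84.5% → the domestic pool
Sciences: the out-of-state pool 138/169 = 81.7%, the domestic pool 54/57 = 94.7% → the domestic pool
Education: the out-of-state pool 106/150 = 70.7%, the domestic pool 73/91 = 80.2% → the domestic pool
Overall: the out-of-state pool 350/540 = 64.8%, the domestic pool 244/367 = 66.5% → the domestic pool
The domestic pool wins overall and in every department group — no reversal.

No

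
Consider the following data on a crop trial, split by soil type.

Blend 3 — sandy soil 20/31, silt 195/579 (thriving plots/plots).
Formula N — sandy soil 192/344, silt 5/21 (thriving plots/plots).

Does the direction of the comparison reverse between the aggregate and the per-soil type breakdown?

Yes

Sandy soil: Blend 3 20/31 = 64.5%, Formula N 192/344 = 55.8% → Blend 3
Silt: Blend 3 195/579 = 33.7%, Formula N 5/21 = 23.8% → Blend 3
Overall: Blend 3 215/610 = 35.2%, Formula N 197/365 = 54.0% → Formula N
Blend 3 wins each soil group but Formula N wins overall — the comparison reverses. Blend 3's plots skew toward silt, which has a lower base rate.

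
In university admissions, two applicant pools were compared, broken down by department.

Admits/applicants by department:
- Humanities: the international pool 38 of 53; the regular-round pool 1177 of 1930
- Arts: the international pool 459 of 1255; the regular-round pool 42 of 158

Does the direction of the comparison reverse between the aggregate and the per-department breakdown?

Yes

Humanities: the international pool 38/53 = 71.7%, the regular-round pool 1177/1930 = 61.0% → the international pool
Arts: the international pool 459/1255 = 36.6%, the regular-round pool 42/158 = 26.6% → the international pool
Overall: the international pool 497/1308 = 38.0%, the regular-round pool 1219/2088 = 58.4% → the regular-round pool
The international pool wins each department group but the regular-round pool wins overall — the comparison reverses. The international pool's applicants skew toward Arts, which has a lower base rate.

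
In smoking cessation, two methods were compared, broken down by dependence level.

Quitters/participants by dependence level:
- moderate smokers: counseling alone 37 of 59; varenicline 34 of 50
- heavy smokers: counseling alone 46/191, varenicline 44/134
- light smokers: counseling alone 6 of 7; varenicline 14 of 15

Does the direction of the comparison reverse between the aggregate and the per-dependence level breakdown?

Moderate smokers: counseling alone 37/59 = 62.7%, varenicline 34/50 = 68.0% → varenicline
Heavy smokers: counseling alone 46/191 = 24.1%, varenicline 44/134 = 32.8% → varenicline
Light smokers: counseling alone 6/7 = 85.7%, varenicline 14/15 = 93.3% → varenicline
Overall: counseling alone 89/257 = 34.6%, varenicline 92/199 = 46.2% → varenicline
Varenicline wins overall and in every dependence group — no reversal.

No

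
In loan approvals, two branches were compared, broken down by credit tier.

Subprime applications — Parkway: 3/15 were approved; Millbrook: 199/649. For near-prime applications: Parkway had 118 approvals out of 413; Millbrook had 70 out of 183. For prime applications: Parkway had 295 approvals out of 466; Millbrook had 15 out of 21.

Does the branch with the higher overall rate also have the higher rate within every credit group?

No

Subprime: Parkway 3/15 = 20.0%, Millbrook 199/649 = 30.7% → Millbrook
Near-prime: Parkway 118/413 = 28.6%, Millbrook 70/183 = 38.3% → Millbrook
Prime: Parkway 295/466 = 63.3%, Millbrook 15/21 = 71.4% → Millbrook
Overall: Parkway 416/894 = 46.5%, Millbrook 284/853 = 33.3% → Parkway
Millbrook wins each credit group but Parkway wins overall — the comparison reverses. Millbrook's applications skew toward subprime, which has a lower base rate.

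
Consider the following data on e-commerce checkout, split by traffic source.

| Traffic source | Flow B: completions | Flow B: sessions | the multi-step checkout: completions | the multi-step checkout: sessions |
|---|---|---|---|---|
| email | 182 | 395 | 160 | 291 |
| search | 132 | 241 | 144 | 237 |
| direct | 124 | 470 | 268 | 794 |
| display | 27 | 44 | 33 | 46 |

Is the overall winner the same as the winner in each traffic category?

Email: Flow B 182/395 = 46.1%, the multi-step checkout 160/291 = 55.0% → the multi-step checkout
Search: Flow B 132/241 = 54.8%, the multi-step checkout 144/237 = 60.8% → the multi-step checkout
Direct: Flow B 124/470 = 26.4%, the multi-step checkout 268/794 = 33.8% → the multi-step checkout
Display: Flow B 27/44 = 61.4%, the multi-step checkout 33/46 = 71.7% → the multi-step checkout
Overall: Flow B 465/1150 = 40.4%, the multi-step checkout 605/1368 = 44.2% → the multi-step checkout
The multi-step checkout wins overall and in every traffic group — no reversal.

Yes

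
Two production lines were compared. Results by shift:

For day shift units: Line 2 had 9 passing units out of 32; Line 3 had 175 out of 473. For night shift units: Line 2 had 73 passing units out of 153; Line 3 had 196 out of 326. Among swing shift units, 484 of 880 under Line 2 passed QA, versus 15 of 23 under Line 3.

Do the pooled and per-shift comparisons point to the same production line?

Day shift: Line 2 9/32 = 28.1%, Line 3 175/473 = 37.0% → Line 3
Night shift: Line 2 73/153 = 47.7%, Line 3 196/326 = 60.1% → Line 3
Swing shift: Line 2 484/880 = 55.0%, Line 3 15/23 = 65.2% → Line 3
Overall: Line 2 566/1065 = 53.1%, Line 3 386/822 = 47.0% → Line 2
Line 3 wins each shift group but Line 2 wins overall — the comparison reverses. Line 3's units skew toward day shift, which has a lower base rate.

No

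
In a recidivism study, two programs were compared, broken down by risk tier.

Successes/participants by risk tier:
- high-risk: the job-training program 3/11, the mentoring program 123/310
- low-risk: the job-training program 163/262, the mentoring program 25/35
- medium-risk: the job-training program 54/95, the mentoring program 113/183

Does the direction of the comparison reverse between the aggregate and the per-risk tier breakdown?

Yes

High-risk: the job-training program 3/11 = 27.3%, the mentoring program 123/310 = 39.7% → the mentoring program
Low-risk: the job-training program 163/262 = 62.2%, the mentoring program 25/35 = 71.4% → the mentoring program
Medium-risk: the job-training program 54/95 = 56.8%, the mentoring program 113/183 = 61.7% → the mentoring program
Overall: the job-training program 220/368 = 59.8%, the mentoring program 261/528 = 49.4% → the job-training program
The mentoring program wins each risk group but the job-training program wins overall — the comparison reverses. The mentoring program's participants skew toward high-risk, which has a lower base rate.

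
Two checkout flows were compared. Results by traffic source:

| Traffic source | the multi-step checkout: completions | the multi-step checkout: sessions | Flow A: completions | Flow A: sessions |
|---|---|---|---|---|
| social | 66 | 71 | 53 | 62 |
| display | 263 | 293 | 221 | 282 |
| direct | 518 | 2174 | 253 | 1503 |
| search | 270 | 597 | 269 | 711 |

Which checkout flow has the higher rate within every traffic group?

the multi-step checkout

Social: the multi-step checkout 66/71 = 93.0%, Flow A 53/62 = 85.5% → the multi-step checkout
Display: the multi-step checkout 263/293 = 89.8%, Flow A 221/282 = 78.4% → the multi-step checkout
Direct: the multi-step checkout 518/2174 = 23.8%, Flow A 253/1503 = 16.8% → the multi-step checkout
Search: the multi-step checkout 270/597 = 45.2%, Flow A 269/711 = 37.8% → the multi-step checkout
The multi-step checkout has the higher rate in all 4 groups.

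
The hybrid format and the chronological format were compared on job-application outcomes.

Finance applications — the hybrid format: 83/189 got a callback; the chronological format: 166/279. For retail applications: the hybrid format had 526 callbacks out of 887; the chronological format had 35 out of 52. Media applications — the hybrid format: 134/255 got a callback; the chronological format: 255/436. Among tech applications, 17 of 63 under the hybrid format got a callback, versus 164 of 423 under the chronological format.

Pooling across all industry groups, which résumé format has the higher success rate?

the hybrid format

Finance: the hybrid format 83/189 = 43.9%, the chronological format 166/279 = 59.5% → the chronological format
Retail: the hybrid format 526/887 = 59.3%, the chronological format 35/52 = 67.3% → the chronological format
Media: the hybrid format 134/255 = 52.5%, the chronological format 255/436 = 58.5% → the chronological format
Tech: the hybrid format 17/63 = 27.0%, the chronological format 164/423 = 38.8% → the chronological format
Overall: the hybrid format 760/1394 = 54.5%, the chronological format 620/1190 = 52.1% → the hybrid format
(The chronological format wins every industry group but the hybrid format wins overall — the chronological format's applications skew toward the low-rate tech group.)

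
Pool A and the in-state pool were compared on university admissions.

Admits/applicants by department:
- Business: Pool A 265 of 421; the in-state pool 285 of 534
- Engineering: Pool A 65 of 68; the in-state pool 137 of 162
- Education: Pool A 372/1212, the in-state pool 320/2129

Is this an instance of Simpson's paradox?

Business: Pool A 265/421 = 62.9%, the in-state pool 285/534 = 53.4% → Pool A
Engineering: Pool A 65/68 = 95.6%, the in-state pool 137/162 = 84.6% → Pool A
Education: Pool A 372/1212 = 30.7%, the in-state pool 320/2129 = 15.0% → Pool A
Overall: Pool A 702/1701 = 41.3%, the in-state pool 742/2825 = 26.3% → Pool A
Pool A wins overall and in every department group — no reversal.

No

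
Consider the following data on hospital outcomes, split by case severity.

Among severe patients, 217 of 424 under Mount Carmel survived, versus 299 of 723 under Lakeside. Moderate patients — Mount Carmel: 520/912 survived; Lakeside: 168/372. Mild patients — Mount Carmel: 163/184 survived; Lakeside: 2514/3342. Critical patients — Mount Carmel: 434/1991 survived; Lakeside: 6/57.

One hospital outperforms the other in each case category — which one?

Mount Carmel

Severe: Mount Carmel 217/424 = 51.2%, Lakeside 299/723 = 41.4% → Mount Carmel
Moderate: Mount Carmel 520/912 = 57.0%, Lakeside 168/372 = 45.2% → Mount Carmel
Mild: Mount Carmel 163/184 = 88.6%, Lakeside 2514/3342 = 75.2% → Mount Carmel
Critical: Mount Carmel 434/1991 = 21.8%, Lakeside 6/57 = 10.5% → Mount Carmel
Mount Carmel has the higher rate in all 4 groups.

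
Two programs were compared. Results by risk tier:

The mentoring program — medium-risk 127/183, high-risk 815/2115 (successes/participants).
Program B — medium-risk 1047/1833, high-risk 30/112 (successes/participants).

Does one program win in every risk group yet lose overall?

Yes

Medium-risk: the mentoring program 127/183 = 69.4%, Program B 1047/1833 = 57.1% → the mentoring program
High-risk: the mentoring program 815/2115 = 38.5%, Program B 30/112 = 26.8% → the mentoring program
Overall: the mentoring program 942/2298 = 41.0%, Program B 1077/1945 = 55.4% → Program B
The mentoring program wins each risk group but Program B wins overall — the comparison reverses. The mentoring program's participants skew toward high-risk, which has a lower base rate.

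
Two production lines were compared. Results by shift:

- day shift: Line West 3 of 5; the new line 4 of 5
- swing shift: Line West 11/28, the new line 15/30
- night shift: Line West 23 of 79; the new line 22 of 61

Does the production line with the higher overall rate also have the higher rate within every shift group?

Day shift: Line West 3/5 = 60.0%, the new line 4/5 = 80.0% → the new line
Swing shift: Line West 11/28 = 39.3%, the new line 15/30 = 50.0% → the new line
Night shift: Line West 23/79 = 29.1%, the new line 22/61 = 36.1% → the new line
Overall: Line West 37/112 = 33.0%, the new line 41/96 = 42.7% → the new line
The new line wins overall and in every shift group — no reversal.

Yes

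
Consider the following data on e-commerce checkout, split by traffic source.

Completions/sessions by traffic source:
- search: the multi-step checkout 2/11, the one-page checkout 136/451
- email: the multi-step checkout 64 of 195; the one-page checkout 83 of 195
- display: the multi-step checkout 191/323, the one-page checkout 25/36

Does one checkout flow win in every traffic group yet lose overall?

Search: the multi-step checkout 2/11 = 18.2%, the one-page checkout 136/451 = 30.2% → the one-page checkout
Email: the multi-step checkout 64/195 = 32.8%, the one-page checkout 83/195 = 42.6% → the one-page checkout
Display: the multi-step checkout 191/323 = 59.1%, the one-page checkout 25/36 = 69.4% → the one-page checkout
Overall: the multi-step checkout 257/529 = 48.6%, the one-page checkout 244/682 = 35.8% → the multi-step checkout
The one-page checkout wins each traffic group but the multi-step checkout wins overall — the comparison reverses. The one-page checkout's sessions skew toward search, which has a lower base rate.

Yes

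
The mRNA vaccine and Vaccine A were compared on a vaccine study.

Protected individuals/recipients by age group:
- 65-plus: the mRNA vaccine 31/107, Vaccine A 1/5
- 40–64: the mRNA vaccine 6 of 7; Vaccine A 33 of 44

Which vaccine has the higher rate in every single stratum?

the mRNA vaccine

65-plus: the mRNA vaccine 31/107 = 29.0%, Vaccine A 1/5 = 20.0% → the mRNA vaccine
40–64: the mRNA vaccine 6/7 = 85.7%, Vaccine A 33/44 = 75.0% → the mRNA vaccine
The mRNA vaccine has the higher rate in both groups.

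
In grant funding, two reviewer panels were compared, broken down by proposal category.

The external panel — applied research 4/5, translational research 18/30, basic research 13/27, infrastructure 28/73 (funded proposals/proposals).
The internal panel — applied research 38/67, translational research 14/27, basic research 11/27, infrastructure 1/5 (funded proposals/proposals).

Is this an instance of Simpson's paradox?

Yes

Applied research: the external panel 4/5 = 80.0%, the internal panel 38/67 = 56.7% → the external panel
Translational research: the external panel 18/30 = 60.0%, the internal panel 14/27 = 51.9% → the external panel
Basic research: the external panel 13/27 = 48.1%, the internal panel 11/27 = 40.7% → the external panel
Infrastructure: the external panel 28/73 = 38.4%, the internal panel 1/5 = 20.0% → the external panel
Overall: the external panel 63/135 = 46.7%, the internal panel 64/126 = 50.8% → the internal panel
The external panel wins each proposal group but the internal panel wins overall — the comparison reverses. The external panel's proposals skew toward infrastructure, which has a lower base rate.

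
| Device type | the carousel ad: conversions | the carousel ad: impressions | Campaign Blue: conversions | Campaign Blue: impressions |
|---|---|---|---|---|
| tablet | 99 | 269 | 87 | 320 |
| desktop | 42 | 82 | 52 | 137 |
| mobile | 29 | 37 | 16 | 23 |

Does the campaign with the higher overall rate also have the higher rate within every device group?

Yes

Tablet: the carousel ad 99/269 = 36.8%, Campaign Blue 87/320 = 27.2% → the carousel ad
Desktop: the carousel ad 42/82 = 51.2%, Campaign Blue 52/137 = 38.0% → the carousel ad
Mobile: the carousel ad 29/37 = 78.4%, Campaign Blue 16/23 = 69.6% → the carousel ad
Overall: the carousel ad 170/388 = 43.8%, Campaign Blue 155/480 = 32.3% → the carousel ad
The carousel ad wins overall and in every device group — no reversal.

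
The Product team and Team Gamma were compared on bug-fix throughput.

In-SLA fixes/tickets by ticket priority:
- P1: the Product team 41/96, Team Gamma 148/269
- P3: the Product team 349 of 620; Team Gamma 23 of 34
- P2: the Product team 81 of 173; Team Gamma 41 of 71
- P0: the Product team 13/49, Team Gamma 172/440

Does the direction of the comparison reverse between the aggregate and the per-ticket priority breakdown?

P1: the Product team 41/96 = 42.7%, Team Gamma 148/269 = 55.0% → Team Gamma
P3: the Product team 349/620 = 56.3%, Team Gamma 23/34 = 67.6% → Team Gamma
P2: the Product team 81/173 = 46.8%, Team Gamma 41/71 = 57.7% → Team Gamma
P0: the Product team 13/49 = 26.5%, Team Gamma 172/440 = 39.1% → Team Gamma
Overall: the Product team 484/938 = 51.6%, Team Gamma 384/814 = 47.2% → the Product team
Team Gamma wins each ticket group but the Product team wins overall — the comparison reverses. Team Gamma's tickets skew toward P0, which has a lower base rate.

Yes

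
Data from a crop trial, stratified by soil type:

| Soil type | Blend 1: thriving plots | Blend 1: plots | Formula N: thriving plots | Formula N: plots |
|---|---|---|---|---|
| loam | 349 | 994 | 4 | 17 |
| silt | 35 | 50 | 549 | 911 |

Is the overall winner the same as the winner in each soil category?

Loam: Blend 1 349/994 = 35.1%, Formula N 4/17 = 23.5% → Blend 1
Silt: Blend 1 35/50 = 70.0%, Formula N 549/911 = 60.3% → Blend 1
Overall: Blend 1 384/1044 = 36.8%, Formula N 553/928 = 59.6% → Formula N
Blend 1 wins each soil group but Formula N wins overall — the comparison reverses. Blend 1's plots skew toward loam, which has a lower base rate.

No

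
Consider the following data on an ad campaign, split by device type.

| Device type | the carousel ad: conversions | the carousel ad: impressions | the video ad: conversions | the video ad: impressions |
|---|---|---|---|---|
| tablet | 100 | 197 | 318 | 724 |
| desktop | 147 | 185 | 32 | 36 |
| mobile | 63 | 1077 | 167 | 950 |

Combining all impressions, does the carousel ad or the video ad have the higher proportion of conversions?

the video ad

Tablet: the carousel ad 100/197 = 50.8%, the video ad 318/724 = 43.9% → the carousel ad
Desktop: the carousel ad 147/185 = 79.5%, the video ad 32/36 = 88.9% → the video ad
Mobile: the carousel ad 63/1077 = 5.8%, the video ad 167/950 = 17.6% → the video ad
Overall: the carousel ad 310/1459 = 21.2%, the video ad 517/1710 = 30.2% → the video ad
(Neither sweeps every device group, but the video ad has the higher pooled rate.)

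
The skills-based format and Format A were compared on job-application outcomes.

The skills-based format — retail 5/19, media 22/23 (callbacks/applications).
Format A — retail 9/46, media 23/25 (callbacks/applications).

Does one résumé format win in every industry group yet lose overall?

Retail: the skills-based format 5/19 = 26.3%, Format A 9/46 = 19.6% → the skills-based format
Media: the skills-based format 22/23 = 95.7%, Format A 23/25 = 92.0% → the skills-based format
Overall: the skills-based format 27/42 = 64.3%, Format A 32/71 = 45.1% → the skills-based format
The skills-based format wins overall and in every industry group — no reversal.

No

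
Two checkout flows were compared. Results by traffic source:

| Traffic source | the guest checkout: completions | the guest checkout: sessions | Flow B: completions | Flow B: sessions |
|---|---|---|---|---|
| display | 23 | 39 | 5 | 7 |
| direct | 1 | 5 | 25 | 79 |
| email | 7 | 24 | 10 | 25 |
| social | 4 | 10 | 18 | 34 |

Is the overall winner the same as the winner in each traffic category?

No

Display: the guest checkout 23/39 = 59.0%, Flow B 5/7 = 71.4% → Flow B
Direct: the guest checkout 1/5 = 20.0%, Flow B 25/79 = 31.6% → Flow B
Email: the guest checkout 7/24 = 29.2%, Flow B 10/25 = 40.0% → Flow B
Social: the guest checkout 4/10 = 40.0%, Flow B 18/34 = 52.9% → Flow B
Overall: the guest checkout 35/78 = 44.9%, Flow B 58/145 = 40.0% → the guest checkout
Flow B wins each traffic group but the guest checkout wins overall — the comparison reverses. Flow B's sessions skew toward direct, which has a lower base rate.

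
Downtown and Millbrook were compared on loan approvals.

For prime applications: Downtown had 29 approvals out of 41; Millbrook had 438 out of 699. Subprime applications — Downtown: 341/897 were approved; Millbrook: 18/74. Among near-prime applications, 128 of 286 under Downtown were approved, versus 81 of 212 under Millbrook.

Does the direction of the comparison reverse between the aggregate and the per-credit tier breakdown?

Prime: Downtown 29/41 = 70.7%, Millbrook 438/699 = 62.7% → Downtown
Subprime: Downtown 341/897 = 38.0%, Millbrook 18/74 = 24.3% → Downtown
Near-prime: Downtown 128/286 = 44.8%, Millbrook 81/212 = 38.2% → Downtown
Overall: Downtown 498/1224 = 40.7%, Millbrook 537/985 = 54.5% → Millbrook
Downtown wins each credit group but Millbrook wins overall — the comparison reverses. Downtown's applications skew toward subprime, which has a lower base rate.

Yes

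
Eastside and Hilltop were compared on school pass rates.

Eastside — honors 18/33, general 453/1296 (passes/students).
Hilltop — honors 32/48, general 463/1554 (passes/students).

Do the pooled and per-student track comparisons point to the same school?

Honors: Eastside 18/33 = 54.5%, Hilltop 32/48 = 66.7% → Hilltop
General: Eastside 453/1296 = 35.0%, Hilltop 463/1554 = 29.8% → Eastside
Overall: Eastside 471/1329 = 35.4%, Hilltop 495/1602 = 30.9% → Eastside
Neither sweeps: Eastside wins 1 of 2 groups, Hilltop wins 1. Eastside wins overall but not every group — no Simpson reversal.

No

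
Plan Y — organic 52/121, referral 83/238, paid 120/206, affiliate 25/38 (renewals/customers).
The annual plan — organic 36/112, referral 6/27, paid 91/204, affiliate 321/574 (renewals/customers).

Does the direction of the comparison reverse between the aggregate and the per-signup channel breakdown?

Organic: Plan Y 52/121 = 43.0%, the annual plan 36/112 = 32.1% → Plan Y
Referral: Plan Y 83/238 = 34.9%, the annual plan 6/27 = 22.2% → Plan Y
Paid: Plan Y 120/206 = 58.3%, the annual plan 91/204 = 44.6% → Plan Y
Affiliate: Plan Y 25/38 = 65.8%, the annual plan 321/574 = 55.9% → Plan Y
Overall: Plan Y 280/603 = 46.4%, the annual plan 454/917 = 49.5% → the annual plan
Plan Y wins each signup group but the annual plan wins overall — the comparison reverses. Plan Y's customers skew toward referral, which has a lower base rate.

Yes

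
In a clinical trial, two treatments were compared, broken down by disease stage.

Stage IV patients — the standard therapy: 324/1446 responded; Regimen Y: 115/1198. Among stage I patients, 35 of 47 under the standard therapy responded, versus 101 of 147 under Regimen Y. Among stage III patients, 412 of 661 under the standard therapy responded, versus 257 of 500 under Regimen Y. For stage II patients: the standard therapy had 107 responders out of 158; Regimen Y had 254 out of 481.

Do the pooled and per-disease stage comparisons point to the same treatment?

Stage IV: the standard therapy 324/1446 = 22.4%, Regimen Y 115/1198 = 9.6% → the standard therapy
Stage I: the standard therapy 35/47 = 74.5%, Regimen Y 101/147 = 68.7% → the standard therapy
Stage III: the standard therapy 412/661 = 62.3%, Regimen Y 257/500 = 51.4% → the standard therapy
Stage II: the standard therapy 107/158 = 67.7%, Regimen Y 254/481 = 52.8% → the standard therapy
Overall: the standard therapy 878/2312 = 38.0%, Regimen Y 727/2326 = 31.3% → the standard therapy
The standard therapy wins overall and in every disease group — no reversal.

Yes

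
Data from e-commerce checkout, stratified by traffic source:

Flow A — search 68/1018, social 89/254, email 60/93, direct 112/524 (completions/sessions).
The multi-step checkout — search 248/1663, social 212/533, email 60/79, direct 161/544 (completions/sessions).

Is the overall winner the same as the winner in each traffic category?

Search: Flow A 68/1018 = 6.7%, the multi-step checkout 248/1663 = 14.9% → the multi-step checkout
Social: Flow A 89/254 = 35.0%, the multi-step checkout 212/533 = 39.8% → the multi-step checkout
Email: Flow A 60/93 = 64.5%, the multi-step checkout 60/79 = 75.9% → the multi-step checkout
Direct: Flow A 112/524 = 21.4%, the multi-step checkout 161/544 = 29.6% → the multi-step checkout
Overall: Flow A 329/1889 = 17.4%, the multi-step checkout 681/2819 = 24.2% → the multi-step checkout
The multi-step checkout wins overall and in every traffic group — no reversal.

Yes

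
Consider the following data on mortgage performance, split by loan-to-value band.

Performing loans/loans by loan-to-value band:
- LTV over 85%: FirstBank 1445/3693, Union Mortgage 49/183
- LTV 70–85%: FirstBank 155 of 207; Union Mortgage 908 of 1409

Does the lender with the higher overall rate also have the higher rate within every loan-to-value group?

No

LTV over 85%: FirstBank 1445/3693 = 39.1%, Union Mortgage 49/183 = 26.8% → FirstBank
LTV 70–85%: FirstBank 155/207 = 74.9%, Union Mortgage 908/1409 = 64.4% → FirstBank
Overall: FirstBank 1600/3900 = 41.0%, Union Mortgage 957/1592 = 60.1% → Union Mortgage
FirstBank wins each loan-to-value group but Union Mortgage wins overall — the comparison reverses. FirstBank's loans skew toward LTV over 85%, which has a lower base rate.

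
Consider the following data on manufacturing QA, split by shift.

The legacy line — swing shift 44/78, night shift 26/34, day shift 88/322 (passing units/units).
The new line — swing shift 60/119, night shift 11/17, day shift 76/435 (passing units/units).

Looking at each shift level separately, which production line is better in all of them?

Swing shift: the legacy line 44/78 = 56.4%, the new line 60/119 = 50.4% → the legacy line
Night shift: the legacy line 26/34 = 76.5%, the new line 11/17 = 64.7% → the legacy line
Day shift: the legacy line 88/322 = 27.3%, the new line 76/435 = 17.5% → the legacy line
The legacy line has the higher rate in all 3 groups.

the legacy line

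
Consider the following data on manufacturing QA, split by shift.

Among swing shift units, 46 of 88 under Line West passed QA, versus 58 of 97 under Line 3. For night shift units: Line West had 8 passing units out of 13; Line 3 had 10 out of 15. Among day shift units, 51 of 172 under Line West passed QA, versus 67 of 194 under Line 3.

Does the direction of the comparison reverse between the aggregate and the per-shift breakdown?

No

Swing shift: Line West 46/88 = 52.3%, Line 3 58/97 = 59.8% → Line 3
Night shift: Line West 8/13 = 61.5%, Line 3 10/15 = 66.7% → Line 3
Day shift: Line West 51/172 = 29.7%, Line 3 67/194 = 34.5% → Line 3
Overall: Line West 105/273 = 38.5%, Line 3 135/306 = 44.1% → Line 3
Line 3 wins overall and in every shift group — no reversal.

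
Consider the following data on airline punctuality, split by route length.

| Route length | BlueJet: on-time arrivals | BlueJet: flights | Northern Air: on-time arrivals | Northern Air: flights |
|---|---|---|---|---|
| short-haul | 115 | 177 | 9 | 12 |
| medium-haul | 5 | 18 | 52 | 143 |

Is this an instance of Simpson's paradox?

Yes

Short-haul: BlueJet 115/177 = 65.0%, Northern Air 9/12 = 75.0% → Northern Air
Medium-haul: BlueJet 5/18 = 27.8%, Northern Air 52/143 = 36.4% → Northern Air
Overall: BlueJet 120/195 = 61.5%, Northern Air 61/155 = 39.4% → BlueJet
Northern Air wins each route group but BlueJet wins overall — the comparison reverses. Northern Air's flights skew toward medium-haul, which has a lower base rate.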